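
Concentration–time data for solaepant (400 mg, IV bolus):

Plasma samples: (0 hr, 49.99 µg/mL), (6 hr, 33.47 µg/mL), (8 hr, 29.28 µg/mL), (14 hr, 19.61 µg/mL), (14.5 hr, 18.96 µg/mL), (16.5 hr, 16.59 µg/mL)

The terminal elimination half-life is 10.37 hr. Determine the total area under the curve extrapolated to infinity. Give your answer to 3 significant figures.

Trapezoidal AUC_0→16.5:
  [0→6]: (49.99+33.47)/2 × 6 = 250.38
  [6→8]: (33.47+29.28)/2 × 2 = 62.75
  [8→14]: (29.28+19.61)/2 × 6 = 146.67
  [14→14.5]: (19.61+18.96)/2 × 0.5 = 9.6425
  [14.5→16.5]: (18.96+16.59)/2 × 2 = 35.55
  Sum = 504.9925 µg/mL·hr
k_e = ln2 / t½ = 0.693147 / 10.37 = 0.0668 hr^-1
Extrapolated tail: C_last / k_e = 16.59 / 0.0668 = 248.353
AUC_0→∞ = 504.9925 + 248.353 = 753.3455 µg/mL·hr

AUC = 753 µg/mL·hr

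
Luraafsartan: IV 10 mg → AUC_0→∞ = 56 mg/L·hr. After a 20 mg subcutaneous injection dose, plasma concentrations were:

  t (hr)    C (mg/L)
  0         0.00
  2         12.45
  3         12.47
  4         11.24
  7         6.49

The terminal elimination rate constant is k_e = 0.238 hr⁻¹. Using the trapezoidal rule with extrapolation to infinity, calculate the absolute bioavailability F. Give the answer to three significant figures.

Trapezoidal AUC_0→7 (subcutaneous injection):
  [0→2]: (0.00+12.45)/2 × 2 = 12.45
  [2→3]: (12.45+12.47)/2 × 1 = 12.46
  [3→4]: (12.47+11.24)/2 × 1 = 11.855
  [4→7]: (11.24+6.49)/2 × 3 = 26.595
  Sum = 63.36 mg/L·hr
Tail: C_last/k_e = 6.49/0.238 = 27.269
AUC_0→∞ (subcutaneous injection) = 63.36 + 27.269 = 90.629 mg/L·hr
F = (AUC_ev/D_ev)/(AUC_iv/D_iv) = (90.629/20)/(56/10) = 4.53145/5.6 = 0.8092

F = 0.809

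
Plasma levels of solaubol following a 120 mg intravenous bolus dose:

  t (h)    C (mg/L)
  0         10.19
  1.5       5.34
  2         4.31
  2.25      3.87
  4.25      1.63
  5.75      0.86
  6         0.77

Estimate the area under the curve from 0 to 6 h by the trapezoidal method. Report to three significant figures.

Trapezoidal AUC_0→6:
  [0→1.5]: (10.19+5.34)/2 × 1.5 = 11.6475
  [1.5→2]: (5.34+4.31)/2 × 0.5 = 2.4125
  [2→2.25]: (4.31+3.87)/2 × 0.25 = 1.0225
  [2.25→4.25]: (3.87+1.63)/2 × 2 = 5.5
  [4.25→5.75]: (1.63+0.86)/2 × 1.5 = 1.8675
  [5.75→6]: (0.86+0.77)/2 × 0.25 = 0.20375
  Sum = 22.65375 mg/L·h

AUC = 22.7 mg/L·h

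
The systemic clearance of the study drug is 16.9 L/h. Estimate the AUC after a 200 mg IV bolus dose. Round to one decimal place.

AUC_0→∞ = Dose_iv / CL
        = 200 / 16.9 = 11.8343 mg/L·h

AUC = 11.8 mg/L·h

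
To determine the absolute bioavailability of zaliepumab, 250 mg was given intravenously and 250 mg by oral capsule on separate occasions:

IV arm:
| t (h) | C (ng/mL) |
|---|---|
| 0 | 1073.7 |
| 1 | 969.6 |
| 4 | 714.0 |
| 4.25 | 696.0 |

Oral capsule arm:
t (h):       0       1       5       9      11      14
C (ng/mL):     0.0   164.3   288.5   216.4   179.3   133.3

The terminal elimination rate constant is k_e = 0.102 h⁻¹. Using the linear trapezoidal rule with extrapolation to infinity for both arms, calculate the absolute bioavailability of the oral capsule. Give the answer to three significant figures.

Trapezoidal AUC_0→4.25 (IV):
  [0→1]: (1073.7+969.6)/2 × 1 = 1021.65
  [1→4]: (969.6+714.0)/2 × 3 = 2525.4
  [4→4.25]: (714.0+696.0)/2 × 0.25 = 176.25
  Sum = 3723.3 ng/mL·h
IV tail: 696.0/0.102 = 6823.529; AUC_iv,0→∞ = 3723.3 + 6823.529 = 10546.829 ng/mL·h
Trapezoidal AUC_0→14 (oral capsule):
  [0→1]: (0.0+164.3)/2 × 1 = 82.15
  [1→5]: (164.3+288.5)/2 × 4 = 905.6
  [5→9]: (288.5+216.4)/2 × 4 = 1009.8
  [9→11]: (216.4+179.3)/2 × 2 = 395.7
  [11→14]: (179.3+133.3)/2 × 3 = 468.9
  Sum = 2862.15 ng/mL·h
oral capsule tail: 133.3/0.102 = 1306.863; AUC_ev,0→∞ = 2862.15 + 1306.863 = 4169.013 ng/mL·h
F = (AUC_ev/D_ev)/(AUC_iv/D_iv) = (4169.013/250)/(10546.829/250) = 16.676052/42.187316 = 0.3953

F = 0.395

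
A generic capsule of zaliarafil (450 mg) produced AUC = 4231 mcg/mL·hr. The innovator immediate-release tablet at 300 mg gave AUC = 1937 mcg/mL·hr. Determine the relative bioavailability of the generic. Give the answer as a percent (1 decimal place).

F_rel = (AUC_test/D_test) / (AUC_ref/D_ref)
      = (4231/450) / (1937/300)
      = 9.40222 / 6.45667 = 1.4562 = 145.62%

F_rel = 145.6%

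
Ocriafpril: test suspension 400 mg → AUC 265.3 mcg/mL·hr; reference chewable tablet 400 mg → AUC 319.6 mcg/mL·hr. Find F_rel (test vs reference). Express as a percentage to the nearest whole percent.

F_rel = 83%

F_rel = (AUC_test/D_test) / (AUC_ref/D_ref)
      = (265.3/400) / (319.6/400)
      = 0.66325 / 0.799 = 0.8301 = 83.01%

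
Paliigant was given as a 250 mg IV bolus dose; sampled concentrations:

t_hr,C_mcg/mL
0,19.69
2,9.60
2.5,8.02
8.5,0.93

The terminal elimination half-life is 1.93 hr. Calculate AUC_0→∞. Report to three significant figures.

AUC = 63.1 mcg/mL·hr

Trapezoidal AUC_0→8.5:
  [0→2]: (19.69+9.60)/2 × 2 = 29.29
  [2→2.5]: (9.60+8.02)/2 × 0.5 = 4.405
  [2.5→8.5]: (8.02+0.93)/2 × 6 = 26.85
  Sum = 60.545 mcg/mL·hr
k_e = ln2 / t½ = 0.693147 / 1.93 = 0.3591 hr^-1
Extrapolated tail: C_last / k_e = 0.93 / 0.3591 = 2.590
AUC_0→∞ = 60.545 + 2.590 = 63.135 mcg/mL·hr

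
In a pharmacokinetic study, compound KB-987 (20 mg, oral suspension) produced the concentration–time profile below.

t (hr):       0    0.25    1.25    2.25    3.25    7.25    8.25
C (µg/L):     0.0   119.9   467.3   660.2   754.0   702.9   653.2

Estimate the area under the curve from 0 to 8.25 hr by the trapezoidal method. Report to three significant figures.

Trapezoidal AUC_0→8.25:
  [0→0.25]: (0.0+119.9)/2 × 0.25 = 14.9875
  [0.25→1.25]: (119.9+467.3)/2 × 1 = 293.6
  [1.25→2.25]: (467.3+660.2)/2 × 1 = 563.75
  [2.25→3.25]: (660.2+754.0)/2 × 1 = 707.1
  [3.25→7.25]: (754.0+702.9)/2 × 4 = 2913.8
  [7.25→8.25]: (702.9+653.2)/2 × 1 = 678.05
  Sum = 5171.2875 µg/L·hr

AUC = 5170 µg/L·hr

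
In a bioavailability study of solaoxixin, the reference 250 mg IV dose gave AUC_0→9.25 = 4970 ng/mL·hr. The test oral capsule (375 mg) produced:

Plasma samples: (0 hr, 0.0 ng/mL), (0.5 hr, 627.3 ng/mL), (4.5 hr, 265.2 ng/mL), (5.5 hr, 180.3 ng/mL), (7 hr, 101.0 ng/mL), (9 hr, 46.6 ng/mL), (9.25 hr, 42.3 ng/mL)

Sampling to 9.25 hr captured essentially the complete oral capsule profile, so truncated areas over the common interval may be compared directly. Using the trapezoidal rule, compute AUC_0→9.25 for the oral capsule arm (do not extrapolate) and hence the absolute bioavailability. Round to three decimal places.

Trapezoidal AUC_0→9.25 (oral capsule):
  [0→0.5]: (0.0+627.3)/2 × 0.5 = 156.825
  [0.5→4.5]: (627.3+265.2)/2 × 4 = 1785.0
  [4.5→5.5]: (265.2+180.3)/2 × 1 = 222.75
  [5.5→7]: (180.3+101.0)/2 × 1.5 = 210.975
  [7→9]: (101.0+46.6)/2 × 2 = 147.6
  [9→9.25]: (46.6+42.3)/2 × 0.25 = 11.1125
  Sum = 2534.2625 ng/mL·hr
F = (AUC_ev/D_ev)/(AUC_iv/D_iv) = (2534.2625/375)/(4970/250) = 6.75803/19.88 = 0.3399

F = 0.340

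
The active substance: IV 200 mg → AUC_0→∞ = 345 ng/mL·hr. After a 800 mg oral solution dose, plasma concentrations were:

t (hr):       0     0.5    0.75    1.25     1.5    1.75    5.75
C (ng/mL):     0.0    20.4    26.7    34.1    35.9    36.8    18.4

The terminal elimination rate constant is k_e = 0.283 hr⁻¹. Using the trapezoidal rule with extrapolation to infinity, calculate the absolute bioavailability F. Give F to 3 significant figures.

F = 0.159

Trapezoidal AUC_0→5.75 (oral solution):
  [0→0.5]: (0.0+20.4)/2 × 0.5 = 5.1
  [0.5→0.75]: (20.4+26.7)/2 × 0.25 = 5.8875
  [0.75→1.25]: (26.7+34.1)/2 × 0.5 = 15.2
  [1.25→1.5]: (34.1+35.9)/2 × 0.25 = 8.75
  [1.5→1.75]: (35.9+36.8)/2 × 0.25 = 9.0875
  [1.75→5.75]: (36.8+18.4)/2 × 4 = 110.4
  Sum = 154.425 ng/mL·hr
Tail: C_last/k_e = 18.4/0.283 = 65.018
AUC_0→∞ (oral solution) = 154.425 + 65.018 = 219.443 ng/mL·hr
F = (AUC_ev/D_ev)/(AUC_iv/D_iv) = (219.443/800)/(345/200) = 0.27430375/1.725 = 0.1590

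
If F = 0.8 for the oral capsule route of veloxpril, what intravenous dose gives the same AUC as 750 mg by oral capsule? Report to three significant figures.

Systemic exposure from an extravascular dose = F × D_ev, so the equivalent IV dose is F × D_ev.
D_iv = F × D_ev = 0.8 × 750 = 600 mg

D_iv = 600 mg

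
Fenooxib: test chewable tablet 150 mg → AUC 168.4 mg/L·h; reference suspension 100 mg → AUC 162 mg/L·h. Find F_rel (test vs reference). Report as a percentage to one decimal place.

F_rel = (AUC_test/D_test) / (AUC_ref/D_ref)
      = (168.4/150) / (162/100)
      = 1.12267 / 1.62 = 0.6930 = 69.30%

F_rel = 69.3%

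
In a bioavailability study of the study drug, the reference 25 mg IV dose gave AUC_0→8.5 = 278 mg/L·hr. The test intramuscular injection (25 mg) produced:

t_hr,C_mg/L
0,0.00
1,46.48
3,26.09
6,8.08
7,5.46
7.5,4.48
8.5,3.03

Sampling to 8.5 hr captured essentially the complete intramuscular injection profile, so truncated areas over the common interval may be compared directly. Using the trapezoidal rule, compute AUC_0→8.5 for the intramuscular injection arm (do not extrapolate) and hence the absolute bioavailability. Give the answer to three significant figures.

F = 0.576

Trapezoidal AUC_0→8.5 (intramuscular injection):
  [0→1]: (0.00+46.48)/2 × 1 = 23.24
  [1→3]: (46.48+26.09)/2 × 2 = 72.57
  [3→6]: (26.09+8.08)/2 × 3 = 51.255
  [6→7]: (8.08+5.46)/2 × 1 = 6.77
  [7→7.5]: (5.46+4.48)/2 × 0.5 = 2.485
  [7.5→8.5]: (4.48+3.03)/2 × 1 = 3.755
  Sum = 160.075 mg/L·hr
F = (AUC_ev/D_ev)/(AUC_iv/D_iv) = (160.075/25)/(278/25) = 6.403/11.12 = 0.5758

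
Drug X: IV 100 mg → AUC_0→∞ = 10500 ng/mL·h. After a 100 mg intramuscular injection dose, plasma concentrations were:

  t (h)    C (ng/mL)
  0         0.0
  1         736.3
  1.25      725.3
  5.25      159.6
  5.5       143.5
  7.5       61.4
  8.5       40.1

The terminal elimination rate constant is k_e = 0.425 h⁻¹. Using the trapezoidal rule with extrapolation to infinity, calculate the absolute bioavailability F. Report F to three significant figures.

Trapezoidal AUC_0→8.5 (intramuscular injection):
  [0→1]: (0.0+736.3)/2 × 1 = 368.15
  [1→1.25]: (736.3+725.3)/2 × 0.25 = 182.7
  [1.25→5.25]: (725.3+159.6)/2 × 4 = 1769.8
  [5.25→5.5]: (159.6+143.5)/2 × 0.25 = 37.8875
  [5.5→7.5]: (143.5+61.4)/2 × 2 = 204.9
  [7.5→8.5]: (61.4+40.1)/2 × 1 = 50.75
  Sum = 2614.1875 ng/mL·h
Tail: C_last/k_e = 40.1/0.425 = 94.353
AUC_0→∞ (intramuscular injection) = 2614.1875 + 94.353 = 2708.5405 ng/mL·h
F = (AUC_ev/D_ev)/(AUC_iv/D_iv) = (2708.5405/100)/(10500/100) = 27.085405/105 = 0.2580

F = 0.258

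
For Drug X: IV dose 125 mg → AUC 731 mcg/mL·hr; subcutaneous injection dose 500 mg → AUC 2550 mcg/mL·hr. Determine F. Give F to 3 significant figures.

F = (AUC_ev / D_ev) / (AUC_iv / D_iv)
  = (2550/500) / (731/125)
  = 5.1 / 5.848 = 0.8721

F = 0.872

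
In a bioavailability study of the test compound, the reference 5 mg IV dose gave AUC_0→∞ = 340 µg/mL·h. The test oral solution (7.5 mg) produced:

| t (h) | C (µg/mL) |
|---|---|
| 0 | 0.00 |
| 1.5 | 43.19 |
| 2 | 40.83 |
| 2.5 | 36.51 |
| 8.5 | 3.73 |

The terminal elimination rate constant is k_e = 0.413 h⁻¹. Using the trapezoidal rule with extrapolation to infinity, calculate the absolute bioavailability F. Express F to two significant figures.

F = 0.40

Trapezoidal AUC_0→8.5 (oral solution):
  [0→1.5]: (0.00+43.19)/2 × 1.5 = 32.3925
  [1.5→2]: (43.19+40.83)/2 × 0.5 = 21.005
  [2→2.5]: (40.83+36.51)/2 × 0.5 = 19.335
  [2.5→8.5]: (36.51+3.73)/2 × 6 = 120.72
  Sum = 193.4525 µg/mL·h
Tail: C_last/k_e = 3.73/0.413 = 9.031
AUC_0→∞ (oral solution) = 193.4525 + 9.031 = 202.4835 µg/mL·h
F = (AUC_ev/D_ev)/(AUC_iv/D_iv) = (202.4835/7.5)/(340/5) = 26.9978/68 = 0.3970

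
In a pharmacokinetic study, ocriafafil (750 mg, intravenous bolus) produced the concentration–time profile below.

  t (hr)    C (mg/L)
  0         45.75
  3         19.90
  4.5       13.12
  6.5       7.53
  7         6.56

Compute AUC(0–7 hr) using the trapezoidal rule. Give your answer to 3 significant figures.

AUC = 147 mg/L·hr

Trapezoidal AUC_0→7:
  [0→3]: (45.75+19.90)/2 × 3 = 98.475
  [3→4.5]: (19.90+13.12)/2 × 1.5 = 24.765
  [4.5→6.5]: (13.12+7.53)/2 × 2 = 20.65
  [6.5→7]: (7.53+6.56)/2 × 0.5 = 3.5225
  Sum = 147.4125 mg/L·hr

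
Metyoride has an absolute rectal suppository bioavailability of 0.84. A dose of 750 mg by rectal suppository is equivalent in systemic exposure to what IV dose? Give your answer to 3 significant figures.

D_iv = 630 mg

Systemic exposure from an extravascular dose = F × D_ev, so the equivalent IV dose is F × D_ev.
D_iv = F × D_ev = 0.84 × 750 = 630 mg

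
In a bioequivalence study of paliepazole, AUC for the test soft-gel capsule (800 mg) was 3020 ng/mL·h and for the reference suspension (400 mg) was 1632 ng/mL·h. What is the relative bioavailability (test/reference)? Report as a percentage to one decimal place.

F_rel = 92.5%

F_rel = (AUC_test/D_test) / (AUC_ref/D_ref)
      = (3020/800) / (1632/400)
      = 3.775 / 4.08 = 0.9252 = 92.52%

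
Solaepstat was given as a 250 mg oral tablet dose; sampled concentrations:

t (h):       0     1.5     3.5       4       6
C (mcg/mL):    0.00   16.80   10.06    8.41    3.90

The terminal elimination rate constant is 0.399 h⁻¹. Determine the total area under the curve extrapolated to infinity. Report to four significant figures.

Trapezoidal AUC_0→6:
  [0→1.5]: (0.00+16.80)/2 × 1.5 = 12.6
  [1.5→3.5]: (16.80+10.06)/2 × 2 = 26.86
  [3.5→4]: (10.06+8.41)/2 × 0.5 = 4.6175
  [4→6]: (8.41+3.90)/2 × 2 = 12.31
  Sum = 56.3875 mcg/mL·h
Extrapolated tail: C_last / k_e = 3.90 / 0.399 = 9.774
AUC_0→∞ = 56.3875 + 9.774 = 66.1615 mcg/mL·h

AUC = 66.16 mcg/mL·h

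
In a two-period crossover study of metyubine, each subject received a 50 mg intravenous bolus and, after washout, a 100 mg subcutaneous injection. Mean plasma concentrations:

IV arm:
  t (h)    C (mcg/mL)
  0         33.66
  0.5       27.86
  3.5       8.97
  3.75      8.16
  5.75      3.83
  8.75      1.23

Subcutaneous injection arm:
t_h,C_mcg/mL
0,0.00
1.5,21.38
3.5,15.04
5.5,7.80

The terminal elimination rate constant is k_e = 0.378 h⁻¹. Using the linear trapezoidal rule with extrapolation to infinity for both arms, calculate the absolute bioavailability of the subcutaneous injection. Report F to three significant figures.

F = 0.502

Trapezoidal AUC_0→8.75 (IV):
  [0→0.5]: (33.66+27.86)/2 × 0.5 = 15.38
  [0.5→3.5]: (27.86+8.97)/2 × 3 = 55.245
  [3.5→3.75]: (8.97+8.16)/2 × 0.25 = 2.14125
  [3.75→5.75]: (8.16+3.83)/2 × 2 = 11.99
  [5.75→8.75]: (3.83+1.23)/2 × 3 = 7.59
  Sum = 92.34625 mcg/mL·h
IV tail: 1.23/0.378 = 3.254; AUC_iv,0→∞ = 92.34625 + 3.254 = 95.60025 mcg/mL·h
Trapezoidal AUC_0→5.5 (subcutaneous injection):
  [0→1.5]: (0.00+21.38)/2 × 1.5 = 16.035
  [1.5→3.5]: (21.38+15.04)/2 × 2 = 36.42
  [3.5→5.5]: (15.04+7.80)/2 × 2 = 22.84
  Sum = 75.295 mcg/mL·h
subcutaneous injection tail: 7.80/0.378 = 20.635; AUC_ev,0→∞ = 75.295 + 20.635 = 95.93 mcg/mL·h
F = (AUC_ev/D_ev)/(AUC_iv/D_iv) = (95.93/100)/(95.60025/50) = 0.9593/1.912005 = 0.5017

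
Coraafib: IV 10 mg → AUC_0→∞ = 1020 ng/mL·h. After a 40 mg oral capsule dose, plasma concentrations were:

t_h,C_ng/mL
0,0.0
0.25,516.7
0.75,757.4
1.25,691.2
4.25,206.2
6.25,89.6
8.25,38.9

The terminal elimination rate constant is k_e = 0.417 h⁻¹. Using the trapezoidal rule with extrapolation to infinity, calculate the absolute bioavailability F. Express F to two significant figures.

F = 0.64

Trapezoidal AUC_0→8.25 (oral capsule):
  [0→0.25]: (0.0+516.7)/2 × 0.25 = 64.5875
  [0.25→0.75]: (516.7+757.4)/2 × 0.5 = 318.525
  [0.75→1.25]: (757.4+691.2)/2 × 0.5 = 362.15
  [1.25→4.25]: (691.2+206.2)/2 × 3 = 1346.1
  [4.25→6.25]: (206.2+89.6)/2 × 2 = 295.8
  [6.25→8.25]: (89.6+38.9)/2 × 2 = 128.5
  Sum = 2515.6625 ng/mL·h
Tail: C_last/k_e = 38.9/0.417 = 93.285
AUC_0→∞ (oral capsule) = 2515.6625 + 93.285 = 2608.9475 ng/mL·h
F = (AUC_ev/D_ev)/(AUC_iv/D_iv) = (2608.9475/40)/(1020/10) = 65.2237/102 = 0.6394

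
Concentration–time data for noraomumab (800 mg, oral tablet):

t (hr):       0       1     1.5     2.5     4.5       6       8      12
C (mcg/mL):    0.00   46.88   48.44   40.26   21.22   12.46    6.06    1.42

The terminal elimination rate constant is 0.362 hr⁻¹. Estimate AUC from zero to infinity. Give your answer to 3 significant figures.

Trapezoidal AUC_0→12:
  [0→1]: (0.00+46.88)/2 × 1 = 23.44
  [1→1.5]: (46.88+48.44)/2 × 0.5 = 23.83
  [1.5→2.5]: (48.44+40.26)/2 × 1 = 44.35
  [2.5→4.5]: (40.26+21.22)/2 × 2 = 61.48
  [4.5→6]: (21.22+12.46)/2 × 1.5 = 25.26
  [6→8]: (12.46+6.06)/2 × 2 = 18.52
  [8→12]: (6.06+1.42)/2 × 4 = 14.96
  Sum = 211.84 mcg/mL·hr
Extrapolated tail: C_last / k_e = 1.42 / 0.362 = 3.923
AUC_0→∞ = 211.84 + 3.923 = 215.763 mcg/mL·hr

AUC = 216 mcg/mL·hr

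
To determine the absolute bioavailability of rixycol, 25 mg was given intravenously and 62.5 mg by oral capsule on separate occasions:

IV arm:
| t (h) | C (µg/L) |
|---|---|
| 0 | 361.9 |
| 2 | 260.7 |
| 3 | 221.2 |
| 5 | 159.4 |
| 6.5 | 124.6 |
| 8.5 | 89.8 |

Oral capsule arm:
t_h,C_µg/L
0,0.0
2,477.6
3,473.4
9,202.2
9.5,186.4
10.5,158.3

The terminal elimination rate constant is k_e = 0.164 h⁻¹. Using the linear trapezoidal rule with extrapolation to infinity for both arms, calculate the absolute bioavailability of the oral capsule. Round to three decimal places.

F = 0.760

Trapezoidal AUC_0→8.5 (IV):
  [0→2]: (361.9+260.7)/2 × 2 = 622.6
  [2→3]: (260.7+221.2)/2 × 1 = 240.95
  [3→5]: (221.2+159.4)/2 × 2 = 380.6
  [5→6.5]: (159.4+124.6)/2 × 1.5 = 213.0
  [6.5→8.5]: (124.6+89.8)/2 × 2 = 214.4
  Sum = 1671.55 µg/L·h
IV tail: 89.8/0.164 = 547.561; AUC_iv,0→∞ = 1671.55 + 547.561 = 2219.111 µg/L·h
Trapezoidal AUC_0→10.5 (oral capsule):
  [0→2]: (0.0+477.6)/2 × 2 = 477.6
  [2→3]: (477.6+473.4)/2 × 1 = 475.5
  [3→9]: (473.4+202.2)/2 × 6 = 2026.8
  [9→9.5]: (202.2+186.4)/2 × 0.5 = 97.15
  [9.5→10.5]: (186.4+158.3)/2 × 1 = 172.35
  Sum = 3249.4 µg/L·h
oral capsule tail: 158.3/0.164 = 965.244; AUC_ev,0→∞ = 3249.4 + 965.244 = 4214.644 µg/L·h
F = (AUC_ev/D_ev)/(AUC_iv/D_iv) = (4214.644/62.5)/(2219.111/25) = 67.434304/88.76444 = 0.7597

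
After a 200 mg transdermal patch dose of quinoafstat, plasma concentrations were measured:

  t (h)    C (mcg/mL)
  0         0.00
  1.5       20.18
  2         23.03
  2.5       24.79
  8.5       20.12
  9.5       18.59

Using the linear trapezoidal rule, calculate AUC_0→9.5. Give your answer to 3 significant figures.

AUC = 192 mcg/mL·h

Trapezoidal AUC_0→9.5:
  [0→1.5]: (0.00+20.18)/2 × 1.5 = 15.135
  [1.5→2]: (20.18+23.03)/2 × 0.5 = 10.8025
  [2→2.5]: (23.03+24.79)/2 × 0.5 = 11.955
  [2.5→8.5]: (24.79+20.12)/2 × 6 = 134.73
  [8.5→9.5]: (20.12+18.59)/2 × 1 = 19.355
  Sum = 191.9775 mcg/mL·h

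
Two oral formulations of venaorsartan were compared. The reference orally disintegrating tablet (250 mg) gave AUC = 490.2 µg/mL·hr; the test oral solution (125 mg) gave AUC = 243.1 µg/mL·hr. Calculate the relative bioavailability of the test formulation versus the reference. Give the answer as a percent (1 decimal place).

F_rel = 99.2%

F_rel = (AUC_test/D_test) / (AUC_ref/D_ref)
      = (243.1/125) / (490.2/250)
      = 1.9448 / 1.9608 = 0.9918 = 99.18%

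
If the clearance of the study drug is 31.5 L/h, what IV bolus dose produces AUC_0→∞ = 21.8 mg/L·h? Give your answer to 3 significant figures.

Dose = 687 mg

Dose_iv = CL × AUC_0→∞
     = 31.5 × 21.8 = 686.7 mg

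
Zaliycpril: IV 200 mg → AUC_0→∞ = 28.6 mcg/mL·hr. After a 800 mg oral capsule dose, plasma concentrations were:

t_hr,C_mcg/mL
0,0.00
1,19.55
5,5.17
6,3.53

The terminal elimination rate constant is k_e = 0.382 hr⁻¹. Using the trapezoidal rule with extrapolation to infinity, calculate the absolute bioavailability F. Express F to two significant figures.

F = 0.64

Trapezoidal AUC_0→6 (oral capsule):
  [0→1]: (0.00+19.55)/2 × 1 = 9.775
  [1→5]: (19.55+5.17)/2 × 4 = 49.44
  [5→6]: (5.17+3.53)/2 × 1 = 4.35
  Sum = 63.565 mcg/mL·hr
Tail: C_last/k_e = 3.53/0.382 = 9.241
AUC_0→∞ (oral capsule) = 63.565 + 9.241 = 72.806 mcg/mL·hr
F = (AUC_ev/D_ev)/(AUC_iv/D_iv) = (72.806/800)/(28.6/200) = 0.0910075/0.143 = 0.6364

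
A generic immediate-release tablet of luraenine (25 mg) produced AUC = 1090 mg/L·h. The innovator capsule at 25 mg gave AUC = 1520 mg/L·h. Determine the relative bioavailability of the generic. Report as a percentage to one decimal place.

F_rel = 71.7%

F_rel = (AUC_test/D_test) / (AUC_ref/D_ref)
      = (1090/25) / (1520/25)
      = 43.6 / 60.8 = 0.7171 = 71.71%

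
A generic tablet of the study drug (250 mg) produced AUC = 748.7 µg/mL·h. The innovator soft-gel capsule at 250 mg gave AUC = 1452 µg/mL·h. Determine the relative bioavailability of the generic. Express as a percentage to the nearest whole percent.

F_rel = (AUC_test/D_test) / (AUC_ref/D_ref)
      = (748.7/250) / (1452/250)
      = 2.9948 / 5.808 = 0.5156 = 51.56%

F_rel = 52%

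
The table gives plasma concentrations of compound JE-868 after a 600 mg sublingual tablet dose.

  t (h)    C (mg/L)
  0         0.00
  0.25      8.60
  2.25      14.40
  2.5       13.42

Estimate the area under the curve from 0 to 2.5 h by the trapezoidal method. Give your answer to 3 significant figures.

Trapezoidal AUC_0→2.5:
  [0→0.25]: (0.00+8.60)/2 × 0.25 = 1.075
  [0.25→2.25]: (8.60+14.40)/2 × 2 = 23.0
  [2.25→2.5]: (14.40+13.42)/2 × 0.25 = 3.4775
  Sum = 27.5525 mg/L·h

AUC = 27.6 mg/L·h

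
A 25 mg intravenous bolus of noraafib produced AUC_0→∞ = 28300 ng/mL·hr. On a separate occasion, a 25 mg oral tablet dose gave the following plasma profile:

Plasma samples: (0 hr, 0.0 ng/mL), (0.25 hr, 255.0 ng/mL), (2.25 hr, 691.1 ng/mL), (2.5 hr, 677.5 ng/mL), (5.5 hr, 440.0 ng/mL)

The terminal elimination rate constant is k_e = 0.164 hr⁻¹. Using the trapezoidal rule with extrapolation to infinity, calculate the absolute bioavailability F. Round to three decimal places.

Trapezoidal AUC_0→5.5 (oral tablet):
  [0→0.25]: (0.0+255.0)/2 × 0.25 = 31.875
  [0.25→2.25]: (255.0+691.1)/2 × 2 = 946.1
  [2.25→2.5]: (691.1+677.5)/2 × 0.25 = 171.075
  [2.5→5.5]: (677.5+440.0)/2 × 3 = 1676.25
  Sum = 2825.3 ng/mL·hr
Tail: C_last/k_e = 440.0/0.164 = 2682.927
AUC_0→∞ (oral tablet) = 2825.3 + 2682.927 = 5508.227 ng/mL·hr
F = (AUC_ev/D_ev)/(AUC_iv/D_iv) = (5508.227/25)/(28300/25) = 220.32908/1132 = 0.1946

F = 0.195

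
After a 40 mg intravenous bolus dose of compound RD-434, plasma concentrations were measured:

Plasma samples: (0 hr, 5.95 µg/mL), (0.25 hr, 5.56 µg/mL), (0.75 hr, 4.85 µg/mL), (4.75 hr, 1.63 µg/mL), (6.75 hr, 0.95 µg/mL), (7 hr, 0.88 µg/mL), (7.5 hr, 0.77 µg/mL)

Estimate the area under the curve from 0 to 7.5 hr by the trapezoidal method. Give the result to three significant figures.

Trapezoidal AUC_0→7.5:
  [0→0.25]: (5.95+5.56)/2 × 0.25 = 1.43875
  [0.25→0.75]: (5.56+4.85)/2 × 0.5 = 2.6025
  [0.75→4.75]: (4.85+1.63)/2 × 4 = 12.96
  [4.75→6.75]: (1.63+0.95)/2 × 2 = 2.58
  [6.75→7]: (0.95+0.88)/2 × 0.25 = 0.22875
  [7→7.5]: (0.88+0.77)/2 × 0.5 = 0.4125
  Sum = 20.2225 µg/mL·hr

AUC = 20.2 µg/mL·hr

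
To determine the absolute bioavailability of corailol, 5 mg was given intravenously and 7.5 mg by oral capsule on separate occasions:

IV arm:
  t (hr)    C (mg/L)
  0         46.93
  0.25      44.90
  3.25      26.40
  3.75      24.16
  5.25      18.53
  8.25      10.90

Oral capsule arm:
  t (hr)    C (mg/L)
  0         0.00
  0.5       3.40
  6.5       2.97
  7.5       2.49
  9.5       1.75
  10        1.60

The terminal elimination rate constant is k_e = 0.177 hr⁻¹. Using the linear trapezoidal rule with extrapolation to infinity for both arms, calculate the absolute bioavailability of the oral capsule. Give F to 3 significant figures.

Trapezoidal AUC_0→8.25 (IV):
  [0→0.25]: (46.93+44.90)/2 × 0.25 = 11.47875
  [0.25→3.25]: (44.90+26.40)/2 × 3 = 106.95
  [3.25→3.75]: (26.40+24.16)/2 × 0.5 = 12.64
  [3.75→5.25]: (24.16+18.53)/2 × 1.5 = 32.0175
  [5.25→8.25]: (18.53+10.90)/2 × 3 = 44.145
  Sum = 207.23125 mg/L·hr
IV tail: 10.90/0.177 = 61.582; AUC_iv,0→∞ = 207.23125 + 61.582 = 268.81325 mg/L·hr
Trapezoidal AUC_0→10 (oral capsule):
  [0→0.5]: (0.00+3.40)/2 × 0.5 = 0.85
  [0.5→6.5]: (3.40+2.97)/2 × 6 = 19.11
  [6.5→7.5]: (2.97+2.49)/2 × 1 = 2.73
  [7.5→9.5]: (2.49+1.75)/2 × 2 = 4.24
  [9.5→10]: (1.75+1.60)/2 × 0.5 = 0.8375
  Sum = 27.7675 mg/L·hr
oral capsule tail: 1.60/0.177 = 9.040; AUC_ev,0→∞ = 27.7675 + 9.040 = 36.8075 mg/L·hr
F = (AUC_ev/D_ev)/(AUC_iv/D_iv) = (36.8075/7.5)/(268.81325/5) = 4.90767/53.76265 = 0.0913

F = 0.0913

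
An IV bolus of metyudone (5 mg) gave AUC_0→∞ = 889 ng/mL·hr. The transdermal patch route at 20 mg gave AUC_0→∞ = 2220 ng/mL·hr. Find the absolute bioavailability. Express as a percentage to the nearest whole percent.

F = 62%

F = (AUC_ev / D_ev) / (AUC_iv / D_iv)
  = (2220/20) / (889/5)
  = 111 / 177.8 = 0.6243
  = 62.43%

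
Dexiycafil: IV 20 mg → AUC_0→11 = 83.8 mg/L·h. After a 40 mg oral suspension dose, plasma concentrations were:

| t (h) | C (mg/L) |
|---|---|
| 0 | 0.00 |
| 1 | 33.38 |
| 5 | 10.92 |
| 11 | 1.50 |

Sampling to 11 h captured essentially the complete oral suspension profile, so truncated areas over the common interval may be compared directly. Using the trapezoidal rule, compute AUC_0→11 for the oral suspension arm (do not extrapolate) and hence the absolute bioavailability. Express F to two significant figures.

F = 0.85

Trapezoidal AUC_0→11 (oral suspension):
  [0→1]: (0.00+33.38)/2 × 1 = 16.69
  [1→5]: (33.38+10.92)/2 × 4 = 88.6
  [5→11]: (10.92+1.50)/2 × 6 = 37.26
  Sum = 142.55 mg/L·h
F = (AUC_ev/D_ev)/(AUC_iv/D_iv) = (142.55/40)/(83.8/20) = 3.56375/4.19 = 0.8505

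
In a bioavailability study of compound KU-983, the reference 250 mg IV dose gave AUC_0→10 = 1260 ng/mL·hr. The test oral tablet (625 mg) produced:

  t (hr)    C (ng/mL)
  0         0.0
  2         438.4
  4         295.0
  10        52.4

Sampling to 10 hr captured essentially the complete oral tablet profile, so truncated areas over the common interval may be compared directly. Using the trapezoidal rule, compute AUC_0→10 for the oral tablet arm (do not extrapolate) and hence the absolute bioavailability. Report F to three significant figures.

F = 0.703

Trapezoidal AUC_0→10 (oral tablet):
  [0→2]: (0.0+438.4)/2 × 2 = 438.4
  [2→4]: (438.4+295.0)/2 × 2 = 733.4
  [4→10]: (295.0+52.4)/2 × 6 = 1042.2
  Sum = 2214.0 ng/mL·hr
F = (AUC_ev/D_ev)/(AUC_iv/D_iv) = (2214.0/625)/(1260/250) = 3.5424/5.04 = 0.7029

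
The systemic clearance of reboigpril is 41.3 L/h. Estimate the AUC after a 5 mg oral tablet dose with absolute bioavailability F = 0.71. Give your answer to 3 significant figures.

AUC_0→∞ = F × Dose / CL
        = 0.71 × 5 / 41.3 = 0.0859564 mg/L·h

AUC = 0.0860 mg/L·h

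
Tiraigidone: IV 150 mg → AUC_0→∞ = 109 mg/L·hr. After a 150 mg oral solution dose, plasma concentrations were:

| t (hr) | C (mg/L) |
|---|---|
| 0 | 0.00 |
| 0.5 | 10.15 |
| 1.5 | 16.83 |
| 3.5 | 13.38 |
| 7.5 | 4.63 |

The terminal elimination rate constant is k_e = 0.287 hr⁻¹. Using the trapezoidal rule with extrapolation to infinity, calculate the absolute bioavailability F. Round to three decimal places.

F = 0.903

Trapezoidal AUC_0→7.5 (oral solution):
  [0→0.5]: (0.00+10.15)/2 × 0.5 = 2.5375
  [0.5→1.5]: (10.15+16.83)/2 × 1 = 13.49
  [1.5→3.5]: (16.83+13.38)/2 × 2 = 30.21
  [3.5→7.5]: (13.38+4.63)/2 × 4 = 36.02
  Sum = 82.2575 mg/L·hr
Tail: C_last/k_e = 4.63/0.287 = 16.132
AUC_0→∞ (oral solution) = 82.2575 + 16.132 = 98.3895 mg/L·hr
F = (AUC_ev/D_ev)/(AUC_iv/D_iv) = (98.3895/150)/(109/150) = 0.65593/0.726667 = 0.9027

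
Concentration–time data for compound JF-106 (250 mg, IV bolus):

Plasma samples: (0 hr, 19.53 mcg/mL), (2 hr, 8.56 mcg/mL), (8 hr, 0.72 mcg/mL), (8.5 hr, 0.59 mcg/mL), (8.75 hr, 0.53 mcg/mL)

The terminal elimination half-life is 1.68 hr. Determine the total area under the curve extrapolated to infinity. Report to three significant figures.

AUC = 57.7 mcg/mL·hr

Trapezoidal AUC_0→8.75:
  [0→2]: (19.53+8.56)/2 × 2 = 28.09
  [2→8]: (8.56+0.72)/2 × 6 = 27.84
  [8→8.5]: (0.72+0.59)/2 × 0.5 = 0.3275
  [8.5→8.75]: (0.59+0.53)/2 × 0.25 = 0.14
  Sum = 56.3975 mcg/mL·hr
k_e = ln2 / t½ = 0.693147 / 1.68 = 0.4126 hr^-1
Extrapolated tail: C_last / k_e = 0.53 / 0.4126 = 1.285
AUC_0→∞ = 56.3975 + 1.285 = 57.6825 mcg/mL·hr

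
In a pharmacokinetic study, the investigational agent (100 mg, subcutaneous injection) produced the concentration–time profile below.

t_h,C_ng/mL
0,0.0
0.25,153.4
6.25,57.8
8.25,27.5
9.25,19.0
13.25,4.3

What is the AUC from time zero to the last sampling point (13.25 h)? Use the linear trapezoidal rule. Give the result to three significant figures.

AUC = 808 ng/mL·h

Trapezoidal AUC_0→13.25:
  [0→0.25]: (0.0+153.4)/2 × 0.25 = 19.175
  [0.25→6.25]: (153.4+57.8)/2 × 6 = 633.6
  [6.25→8.25]: (57.8+27.5)/2 × 2 = 85.3
  [8.25→9.25]: (27.5+19.0)/2 × 1 = 23.25
  [9.25→13.25]: (19.0+4.3)/2 × 4 = 46.6
  Sum = 807.925 ng/mL·h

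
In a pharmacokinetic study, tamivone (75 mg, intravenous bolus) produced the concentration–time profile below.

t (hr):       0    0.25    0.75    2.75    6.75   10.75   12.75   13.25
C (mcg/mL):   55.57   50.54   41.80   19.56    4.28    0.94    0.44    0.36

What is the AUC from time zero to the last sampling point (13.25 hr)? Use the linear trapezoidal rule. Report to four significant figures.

AUC = 157.4 mcg/mL·hr

Trapezoidal AUC_0→13.25:
  [0→0.25]: (55.57+50.54)/2 × 0.25 = 13.26375
  [0.25→0.75]: (50.54+41.80)/2 × 0.5 = 23.085
  [0.75→2.75]: (41.80+19.56)/2 × 2 = 61.36
  [2.75→6.75]: (19.56+4.28)/2 × 4 = 47.68
  [6.75→10.75]: (4.28+0.94)/2 × 4 = 10.44
  [10.75→12.75]: (0.94+0.44)/2 × 2 = 1.38
  [12.75→13.25]: (0.44+0.36)/2 × 0.5 = 0.2
  Sum = 157.40875 mcg/mL·hr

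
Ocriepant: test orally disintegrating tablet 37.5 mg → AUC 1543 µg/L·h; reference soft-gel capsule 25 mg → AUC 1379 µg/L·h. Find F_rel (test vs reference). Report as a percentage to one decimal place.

F_rel = (AUC_test/D_test) / (AUC_ref/D_ref)
      = (1543/37.5) / (1379/25)
      = 41.1467 / 55.16 = 0.7460 = 74.60%

F_rel = 74.6%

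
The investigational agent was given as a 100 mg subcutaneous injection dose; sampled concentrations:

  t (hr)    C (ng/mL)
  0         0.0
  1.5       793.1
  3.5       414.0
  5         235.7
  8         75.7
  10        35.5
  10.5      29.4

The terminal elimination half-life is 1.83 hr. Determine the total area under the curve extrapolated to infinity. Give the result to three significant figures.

Trapezoidal AUC_0→10.5:
  [0→1.5]: (0.0+793.1)/2 × 1.5 = 594.825
  [1.5→3.5]: (793.1+414.0)/2 × 2 = 1207.1
  [3.5→5]: (414.0+235.7)/2 × 1.5 = 487.275
  [5→8]: (235.7+75.7)/2 × 3 = 467.1
  [8→10]: (75.7+35.5)/2 × 2 = 111.2
  [10→10.5]: (35.5+29.4)/2 × 0.5 = 16.225
  Sum = 2883.725 ng/mL·hr
k_e = ln2 / t½ = 0.693147 / 1.83 = 0.3788 hr^-1
Extrapolated tail: C_last / k_e = 29.4 / 0.3788 = 77.614
AUC_0→∞ = 2883.725 + 77.614 = 2961.339 ng/mL·hr

AUC = 2960 ng/mL·hr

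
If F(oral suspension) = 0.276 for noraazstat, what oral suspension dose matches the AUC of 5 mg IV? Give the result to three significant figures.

D_oral = 18.1 mg

For equal systemic exposure: F × D_ev = D_iv
D_ev = D_iv / F = 5 / 0.276 = 18.1159 mg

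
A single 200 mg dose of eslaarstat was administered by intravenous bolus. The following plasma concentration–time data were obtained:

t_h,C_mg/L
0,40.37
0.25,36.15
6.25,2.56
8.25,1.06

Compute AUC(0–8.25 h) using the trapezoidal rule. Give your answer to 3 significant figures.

AUC = 129 mg/L·h

Trapezoidal AUC_0→8.25:
  [0→0.25]: (40.37+36.15)/2 × 0.25 = 9.565
  [0.25→6.25]: (36.15+2.56)/2 × 6 = 116.13
  [6.25→8.25]: (2.56+1.06)/2 × 2 = 3.62
  Sum = 129.315 mg/L·h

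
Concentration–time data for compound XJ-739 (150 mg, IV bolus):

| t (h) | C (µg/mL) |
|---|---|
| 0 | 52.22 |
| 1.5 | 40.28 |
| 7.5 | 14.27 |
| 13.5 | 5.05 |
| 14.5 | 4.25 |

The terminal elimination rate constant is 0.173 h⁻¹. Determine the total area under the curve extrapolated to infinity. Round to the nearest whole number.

Trapezoidal AUC_0→14.5:
  [0→1.5]: (52.22+40.28)/2 × 1.5 = 69.375
  [1.5→7.5]: (40.28+14.27)/2 × 6 = 163.65
  [7.5→13.5]: (14.27+5.05)/2 × 6 = 57.96
  [13.5→14.5]: (5.05+4.25)/2 × 1 = 4.65
  Sum = 295.635 µg/mL·h
Extrapolated tail: C_last / k_e = 4.25 / 0.173 = 24.566
AUC_0→∞ = 295.635 + 24.566 = 320.201 µg/mL·h

AUC = 320 µg/mL·h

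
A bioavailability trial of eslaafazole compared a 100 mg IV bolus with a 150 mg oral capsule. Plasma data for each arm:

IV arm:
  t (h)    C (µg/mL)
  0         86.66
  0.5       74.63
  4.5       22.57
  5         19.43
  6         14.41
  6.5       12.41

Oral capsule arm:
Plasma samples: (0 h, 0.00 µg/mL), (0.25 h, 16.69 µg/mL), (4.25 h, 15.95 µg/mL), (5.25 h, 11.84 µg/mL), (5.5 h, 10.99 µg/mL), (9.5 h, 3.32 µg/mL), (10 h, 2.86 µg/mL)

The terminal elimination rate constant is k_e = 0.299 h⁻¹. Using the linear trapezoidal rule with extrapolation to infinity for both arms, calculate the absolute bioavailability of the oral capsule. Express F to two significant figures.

F = 0.27

Trapezoidal AUC_0→6.5 (IV):
  [0→0.5]: (86.66+74.63)/2 × 0.5 = 40.3225
  [0.5→4.5]: (74.63+22.57)/2 × 4 = 194.4
  [4.5→5]: (22.57+19.43)/2 × 0.5 = 10.5
  [5→6]: (19.43+14.41)/2 × 1 = 16.92
  [6→6.5]: (14.41+12.41)/2 × 0.5 = 6.705
  Sum = 268.8475 µg/mL·h
IV tail: 12.41/0.299 = 41.505; AUC_iv,0→∞ = 268.8475 + 41.505 = 310.3525 µg/mL·h
Trapezoidal AUC_0→10 (oral capsule):
  [0→0.25]: (0.00+16.69)/2 × 0.25 = 2.08625
  [0.25→4.25]: (16.69+15.95)/2 × 4 = 65.28
  [4.25→5.25]: (15.95+11.84)/2 × 1 = 13.895
  [5.25→5.5]: (11.84+10.99)/2 × 0.25 = 2.85375
  [5.5→9.5]: (10.99+3.32)/2 × 4 = 28.62
  [9.5→10]: (3.32+2.86)/2 × 0.5 = 1.545
  Sum = 114.28 µg/mL·h
oral capsule tail: 2.86/0.299 = 9.565; AUC_ev,0→∞ = 114.28 + 9.565 = 123.845 µg/mL·h
F = (AUC_ev/D_ev)/(AUC_iv/D_iv) = (123.845/150)/(310.3525/100) = 0.825633/3.103525 = 0.2660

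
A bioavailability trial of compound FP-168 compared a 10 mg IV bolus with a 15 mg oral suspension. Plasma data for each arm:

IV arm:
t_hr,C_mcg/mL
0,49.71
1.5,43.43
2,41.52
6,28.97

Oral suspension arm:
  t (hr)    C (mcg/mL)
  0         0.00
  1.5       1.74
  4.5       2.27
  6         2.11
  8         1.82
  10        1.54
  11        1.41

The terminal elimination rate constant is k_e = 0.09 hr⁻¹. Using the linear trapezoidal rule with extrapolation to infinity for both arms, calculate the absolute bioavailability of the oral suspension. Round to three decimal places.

Trapezoidal AUC_0→6 (IV):
  [0→1.5]: (49.71+43.43)/2 × 1.5 = 69.855
  [1.5→2]: (43.43+41.52)/2 × 0.5 = 21.2375
  [2→6]: (41.52+28.97)/2 × 4 = 140.98
  Sum = 232.0725 mcg/mL·hr
IV tail: 28.97/0.09 = 321.889; AUC_iv,0→∞ = 232.0725 + 321.889 = 553.9615 mcg/mL·hr
Trapezoidal AUC_0→11 (oral suspension):
  [0→1.5]: (0.00+1.74)/2 × 1.5 = 1.305
  [1.5→4.5]: (1.74+2.27)/2 × 3 = 6.015
  [4.5→6]: (2.27+2.11)/2 × 1.5 = 3.285
  [6→8]: (2.11+1.82)/2 × 2 = 3.93
  [8→10]: (1.82+1.54)/2 × 2 = 3.36
  [10→11]: (1.54+1.41)/2 × 1 = 1.475
  Sum = 19.37 mcg/mL·hr
oral suspension tail: 1.41/0.09 = 15.667; AUC_ev,0→∞ = 19.37 + 15.667 = 35.037 mcg/mL·hr
F = (AUC_ev/D_ev)/(AUC_iv/D_iv) = (35.037/15)/(553.9615/10) = 2.3358/55.39615 = 0.0422

F = 0.042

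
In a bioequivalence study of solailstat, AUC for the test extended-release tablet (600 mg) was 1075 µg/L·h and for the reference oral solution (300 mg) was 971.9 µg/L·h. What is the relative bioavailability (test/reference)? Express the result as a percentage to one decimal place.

F_rel = (AUC_test/D_test) / (AUC_ref/D_ref)
      = (1075/600) / (971.9/300)
      = 1.79167 / 3.23967 = 0.5530 = 55.30%

F_rel = 55.3%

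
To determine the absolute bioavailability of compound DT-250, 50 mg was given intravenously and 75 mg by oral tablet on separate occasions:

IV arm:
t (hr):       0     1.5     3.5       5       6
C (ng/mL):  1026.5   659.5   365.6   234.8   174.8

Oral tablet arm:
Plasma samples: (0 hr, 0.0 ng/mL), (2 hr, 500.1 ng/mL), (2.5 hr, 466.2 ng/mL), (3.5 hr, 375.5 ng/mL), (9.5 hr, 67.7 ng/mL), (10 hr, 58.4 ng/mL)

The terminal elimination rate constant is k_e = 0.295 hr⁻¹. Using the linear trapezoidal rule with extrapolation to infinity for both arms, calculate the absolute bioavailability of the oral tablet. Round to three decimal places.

Trapezoidal AUC_0→6 (IV):
  [0→1.5]: (1026.5+659.5)/2 × 1.5 = 1264.5
  [1.5→3.5]: (659.5+365.6)/2 × 2 = 1025.1
  [3.5→5]: (365.6+234.8)/2 × 1.5 = 450.3
  [5→6]: (234.8+174.8)/2 × 1 = 204.8
  Sum = 2944.7 ng/mL·hr
IV tail: 174.8/0.295 = 592.542; AUC_iv,0→∞ = 2944.7 + 592.542 = 3537.242 ng/mL·hr
Trapezoidal AUC_0→10 (oral tablet):
  [0→2]: (0.0+500.1)/2 × 2 = 500.1
  [2→2.5]: (500.1+466.2)/2 × 0.5 = 241.575
  [2.5→3.5]: (466.2+375.5)/2 × 1 = 420.85
  [3.5→9.5]: (375.5+67.7)/2 × 6 = 1329.6
  [9.5→10]: (67.7+58.4)/2 × 0.5 = 31.525
  Sum = 2523.65 ng/mL·hr
oral tablet tail: 58.4/0.295 = 197.966; AUC_ev,0→∞ = 2523.65 + 197.966 = 2721.616 ng/mL·hr
F = (AUC_ev/D_ev)/(AUC_iv/D_iv) = (2721.616/75)/(3537.242/50) = 36.2882/70.74484 = 0.5129

F = 0.513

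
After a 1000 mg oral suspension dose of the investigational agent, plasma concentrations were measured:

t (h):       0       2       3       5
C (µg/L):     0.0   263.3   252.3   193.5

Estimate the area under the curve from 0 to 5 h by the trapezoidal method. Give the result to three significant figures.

Trapezoidal AUC_0→5:
  [0→2]: (0.0+263.3)/2 × 2 = 263.3
  [2→3]: (263.3+252.3)/2 × 1 = 257.8
  [3→5]: (252.3+193.5)/2 × 2 = 445.8
  Sum = 966.9 µg/L·h

AUC = 967 µg/L·h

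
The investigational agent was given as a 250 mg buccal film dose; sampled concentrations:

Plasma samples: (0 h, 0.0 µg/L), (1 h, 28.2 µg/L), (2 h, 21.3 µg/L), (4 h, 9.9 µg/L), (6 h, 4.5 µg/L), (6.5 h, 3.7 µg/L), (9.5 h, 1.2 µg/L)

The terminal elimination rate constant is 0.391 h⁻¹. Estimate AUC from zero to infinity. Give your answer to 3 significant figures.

Trapezoidal AUC_0→9.5:
  [0→1]: (0.0+28.2)/2 × 1 = 14.1
  [1→2]: (28.2+21.3)/2 × 1 = 24.75
  [2→4]: (21.3+9.9)/2 × 2 = 31.2
  [4→6]: (9.9+4.5)/2 × 2 = 14.4
  [6→6.5]: (4.5+3.7)/2 × 0.5 = 2.05
  [6.5→9.5]: (3.7+1.2)/2 × 3 = 7.35
  Sum = 93.85 µg/L·h
Extrapolated tail: C_last / k_e = 1.2 / 0.391 = 3.069
AUC_0→∞ = 93.85 + 3.069 = 96.919 µg/L·h

AUC = 96.9 µg/L·h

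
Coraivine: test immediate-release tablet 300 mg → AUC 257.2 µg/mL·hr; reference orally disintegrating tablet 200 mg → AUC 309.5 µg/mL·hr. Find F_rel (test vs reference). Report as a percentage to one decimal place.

F_rel = 55.4%

F_rel = (AUC_test/D_test) / (AUC_ref/D_ref)
      = (257.2/300) / (309.5/200)
      = 0.857333 / 1.5475 = 0.5540 = 55.40%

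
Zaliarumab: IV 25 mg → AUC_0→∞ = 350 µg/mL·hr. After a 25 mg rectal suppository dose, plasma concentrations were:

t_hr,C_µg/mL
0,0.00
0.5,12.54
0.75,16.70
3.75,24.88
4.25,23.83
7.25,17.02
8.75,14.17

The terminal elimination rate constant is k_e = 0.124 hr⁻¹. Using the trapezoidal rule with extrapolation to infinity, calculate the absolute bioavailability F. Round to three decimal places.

Trapezoidal AUC_0→8.75 (rectal suppository):
  [0→0.5]: (0.00+12.54)/2 × 0.5 = 3.135
  [0.5→0.75]: (12.54+16.70)/2 × 0.25 = 3.655
  [0.75→3.75]: (16.70+24.88)/2 × 3 = 62.37
  [3.75→4.25]: (24.88+23.83)/2 × 0.5 = 12.1775
  [4.25→7.25]: (23.83+17.02)/2 × 3 = 61.275
  [7.25→8.75]: (17.02+14.17)/2 × 1.5 = 23.3925
  Sum = 166.005 µg/mL·hr
Tail: C_last/k_e = 14.17/0.124 = 114.274
AUC_0→∞ (rectal suppository) = 166.005 + 114.274 = 280.279 µg/mL·hr
F = (AUC_ev/D_ev)/(AUC_iv/D_iv) = (280.279/25)/(350/25) = 11.21116/14 = 0.8008

F = 0.801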